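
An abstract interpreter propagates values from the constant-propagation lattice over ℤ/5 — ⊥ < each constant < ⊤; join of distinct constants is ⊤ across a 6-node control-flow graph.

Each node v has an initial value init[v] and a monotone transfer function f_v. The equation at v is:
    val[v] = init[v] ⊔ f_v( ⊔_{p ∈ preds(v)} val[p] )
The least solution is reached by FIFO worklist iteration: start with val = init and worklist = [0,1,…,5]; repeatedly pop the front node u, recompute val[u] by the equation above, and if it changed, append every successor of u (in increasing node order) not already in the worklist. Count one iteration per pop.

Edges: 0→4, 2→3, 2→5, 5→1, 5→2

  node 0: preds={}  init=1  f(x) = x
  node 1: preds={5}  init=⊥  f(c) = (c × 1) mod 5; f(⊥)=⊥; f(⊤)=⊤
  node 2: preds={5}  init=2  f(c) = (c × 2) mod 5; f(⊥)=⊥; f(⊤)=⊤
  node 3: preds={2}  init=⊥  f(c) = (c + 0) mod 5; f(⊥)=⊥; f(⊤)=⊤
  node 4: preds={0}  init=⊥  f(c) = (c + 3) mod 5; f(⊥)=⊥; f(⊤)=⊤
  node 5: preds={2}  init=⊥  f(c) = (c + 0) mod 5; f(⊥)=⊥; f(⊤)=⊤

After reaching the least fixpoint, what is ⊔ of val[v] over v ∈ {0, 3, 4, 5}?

Worklist (12 pops):
  #1 pop 0: in=⊥ → 1 (no change)
  #2 pop 1: in=⊥ → ⊥ (no change)
  #3 pop 2: in=⊥ → 2 (no change)
  #4 pop 3: in=2 → 2 (was ⊥); enqueue []
  #5 pop 4: in=1 → 4 (was ⊥); enqueue []
  #6 pop 5: in=2 → 2 (was ⊥); enqueue [1,2]
  #7 pop 1: in=2 → 2 (was ⊥); enqueue []
  #8 pop 2: in=2 → ⊤ (was 2); enqueue [3,5]
  #9 pop 3: in=⊤ → ⊤ (was 2); enqueue []
  #10 pop 5: in=⊤ → ⊤ (was 2); enqueue [1,2]
  #11 pop 1: in=⊤ → ⊤ (was 2); enqueue []
  #12 pop 2: in=⊤ → ⊤ (no change)

Fixpoint:
  val[0] = 1
  val[1] = ⊤
  val[2] = ⊤
  val[3] = ⊤
  val[4] = 4
  val[5] = ⊤

⊤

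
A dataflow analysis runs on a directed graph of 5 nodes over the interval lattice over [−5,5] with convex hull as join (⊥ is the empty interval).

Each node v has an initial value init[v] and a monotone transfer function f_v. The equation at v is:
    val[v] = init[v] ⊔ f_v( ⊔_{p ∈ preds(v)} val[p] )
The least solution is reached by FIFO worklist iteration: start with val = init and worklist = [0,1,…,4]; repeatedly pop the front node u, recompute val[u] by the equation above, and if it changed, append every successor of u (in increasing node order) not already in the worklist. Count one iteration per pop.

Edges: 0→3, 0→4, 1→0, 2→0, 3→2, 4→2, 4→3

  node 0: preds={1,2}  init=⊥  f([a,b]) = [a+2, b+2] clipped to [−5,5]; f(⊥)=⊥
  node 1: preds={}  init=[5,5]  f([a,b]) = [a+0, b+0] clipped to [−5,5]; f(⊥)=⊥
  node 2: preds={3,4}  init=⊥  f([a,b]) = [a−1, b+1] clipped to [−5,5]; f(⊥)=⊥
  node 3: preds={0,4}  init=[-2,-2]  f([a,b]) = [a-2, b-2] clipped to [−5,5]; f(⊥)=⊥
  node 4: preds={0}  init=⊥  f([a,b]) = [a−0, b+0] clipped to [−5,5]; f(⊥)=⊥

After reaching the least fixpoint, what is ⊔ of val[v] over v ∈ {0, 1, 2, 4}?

Worklist (22 pops):
  #1 pop 0: in=[5,5] → [5,5] (was ⊥); enqueue []
  #2 pop 1: in=⊥ → [5,5] (no change)
  #3 pop 2: in=[-2,-2] → [-3,-1] (was ⊥); enqueue [0]
  #4 pop 3: in=[5,5] → [-2,3] (was [-2,-2]); enqueue [2]
  #5 pop 4: in=[5,5] → [5,5] (was ⊥); enqueue [3]
  #6 pop 0: in=[-3,5] → [-1,5] (was [5,5]); enqueue [4]
  #7 pop 2: in=[-2,5] → [-3,5] (was [-3,-1]); enqueue [0]
  #8 pop 3: in=[-1,5] → [-3,3] (was [-2,3]); enqueue [2]
  #9 pop 4: in=[-1,5] → [-1,5] (was [5,5]); enqueue [3]
  #10 pop 0: in=[-3,5] → [-1,5] (no change)
  #11 pop 2: in=[-3,5] → [-4,5] (was [-3,5]); enqueue [0]
  #12 pop 3: in=[-1,5] → [-3,3] (no change)
  #13 pop 0: in=[-4,5] → [-2,5] (was [-1,5]); enqueue [3,4]
  #14 pop 3: in=[-2,5] → [-4,3] (was [-3,3]); enqueue [2]
  #15 pop 4: in=[-2,5] → [-2,5] (was [-1,5]); enqueue [3]
  #16 pop 2: in=[-4,5] → [-5,5] (was [-4,5]); enqueue [0]
  #17 pop 3: in=[-2,5] → [-4,3] (no change)
  #18 pop 0: in=[-5,5] → [-3,5] (was [-2,5]); enqueue [3,4]
  #19 pop 3: in=[-3,5] → [-5,3] (was [-4,3]); enqueue [2]
  #20 pop 4: in=[-3,5] → [-3,5] (was [-2,5]); enqueue [3]
  #21 pop 2: in=[-5,5] → [-5,5] (no change)
  #22 pop 3: in=[-3,5] → [-5,3] (no change)

Fixpoint:
  val[0] = [-3,5]
  val[1] = [5,5]
  val[2] = [-5,5]
  val[3] = [-5,3]
  val[4] = [-3,5]

[-5,5]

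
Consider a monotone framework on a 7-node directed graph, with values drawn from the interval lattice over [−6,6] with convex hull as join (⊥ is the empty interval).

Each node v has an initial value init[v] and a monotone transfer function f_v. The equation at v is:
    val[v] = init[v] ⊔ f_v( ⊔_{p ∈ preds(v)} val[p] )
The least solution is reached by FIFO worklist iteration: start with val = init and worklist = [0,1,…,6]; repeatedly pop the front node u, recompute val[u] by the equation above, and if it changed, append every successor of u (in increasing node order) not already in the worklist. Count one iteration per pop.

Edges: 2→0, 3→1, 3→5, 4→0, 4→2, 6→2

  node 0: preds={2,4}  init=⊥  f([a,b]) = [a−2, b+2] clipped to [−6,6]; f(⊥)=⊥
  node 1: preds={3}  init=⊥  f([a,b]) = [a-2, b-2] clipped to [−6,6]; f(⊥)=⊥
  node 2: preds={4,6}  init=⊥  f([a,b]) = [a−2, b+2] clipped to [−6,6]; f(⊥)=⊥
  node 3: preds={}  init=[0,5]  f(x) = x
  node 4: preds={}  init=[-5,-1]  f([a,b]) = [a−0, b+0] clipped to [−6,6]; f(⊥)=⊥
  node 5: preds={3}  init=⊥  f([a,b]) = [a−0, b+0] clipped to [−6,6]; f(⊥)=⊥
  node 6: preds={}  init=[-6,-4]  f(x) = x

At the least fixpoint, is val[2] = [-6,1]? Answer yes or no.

Worklist (8 pops):
  #1 pop 0: in=[-5,-1] → [-6,1] (was ⊥); enqueue []
  #2 pop 1: in=[0,5] → [-2,3] (was ⊥); enqueue []
  #3 pop 2: in=[-6,-1] → [-6,1] (was ⊥); enqueue [0]
  #4 pop 3: in=⊥ → [0,5] (no change)
  #5 pop 4: in=⊥ → [-5,-1] (no change)
  #6 pop 5: in=[0,5] → [0,5] (was ⊥); enqueue []
  #7 pop 6: in=⊥ → [-6,-4] (no change)
  #8 pop 0: in=[-6,1] → [-6,3] (was [-6,1]); enqueue []

Fixpoint:
  val[0] = [-6,3]
  val[1] = [-2,3]
  val[2] = [-6,1]
  val[3] = [0,5]
  val[4] = [-5,-1]
  val[5] = [0,5]
  val[6] = [-6,-4]

yes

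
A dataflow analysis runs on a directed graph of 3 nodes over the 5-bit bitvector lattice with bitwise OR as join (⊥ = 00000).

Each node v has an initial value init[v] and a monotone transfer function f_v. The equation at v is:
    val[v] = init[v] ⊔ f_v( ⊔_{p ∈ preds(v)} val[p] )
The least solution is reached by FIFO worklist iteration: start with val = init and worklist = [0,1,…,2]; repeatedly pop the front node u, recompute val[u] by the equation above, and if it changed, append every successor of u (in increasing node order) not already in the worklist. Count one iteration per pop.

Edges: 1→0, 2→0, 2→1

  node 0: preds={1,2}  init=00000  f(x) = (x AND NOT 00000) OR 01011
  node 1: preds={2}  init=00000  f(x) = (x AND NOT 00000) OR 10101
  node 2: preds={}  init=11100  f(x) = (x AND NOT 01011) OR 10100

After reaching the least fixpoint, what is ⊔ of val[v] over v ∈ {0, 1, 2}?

11111

Iteration log — 4 steps:
  step 1. node 0  ⊔preds=11100  new=11111  old=00000  +wl: 
  step 2. node 1  ⊔preds=11100  new=11101  old=00000  +wl: 0
  step 3. node 2  ⊔preds=00000  new=11100  stable
  step 4. node 0  ⊔preds=11101  new=11111  stable

Least fixpoint reached:
  node 0: 11111
  node 1: 11101
  node 2: 11100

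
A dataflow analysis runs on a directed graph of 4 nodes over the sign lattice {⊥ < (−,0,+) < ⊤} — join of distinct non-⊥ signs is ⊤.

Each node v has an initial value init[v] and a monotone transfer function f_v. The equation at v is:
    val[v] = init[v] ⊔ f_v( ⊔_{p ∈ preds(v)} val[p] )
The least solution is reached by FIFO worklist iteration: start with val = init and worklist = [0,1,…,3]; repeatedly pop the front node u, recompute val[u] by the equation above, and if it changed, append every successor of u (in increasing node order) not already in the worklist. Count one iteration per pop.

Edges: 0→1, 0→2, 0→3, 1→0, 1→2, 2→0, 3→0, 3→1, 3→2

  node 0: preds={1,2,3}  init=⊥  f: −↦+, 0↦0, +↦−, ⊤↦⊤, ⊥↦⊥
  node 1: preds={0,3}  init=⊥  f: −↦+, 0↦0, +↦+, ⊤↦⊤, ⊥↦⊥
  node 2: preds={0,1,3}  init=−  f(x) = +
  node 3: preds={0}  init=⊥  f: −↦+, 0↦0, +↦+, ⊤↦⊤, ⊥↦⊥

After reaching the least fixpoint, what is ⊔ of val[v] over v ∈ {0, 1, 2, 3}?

⊤

Trace (11 dequeues):
  [1] u=0 | in − | out + | prev ⊥ | push {}
  [2] u=1 | in + | out + | prev ⊥ | push {0}
  [3] u=2 | in + | out ⊤ | prev − | push {}
  [4] u=3 | in + | out + | prev ⊥ | push {1,2}
  [5] u=0 | in ⊤ | out ⊤ | prev + | push {3}
  [6] u=1 | in ⊤ | out ⊤ | prev + | push {0}
  [7] u=2 | in ⊤ | out ⊤ | ==
  [8] u=3 | in ⊤ | out ⊤ | prev + | push {1,2}
  [9] u=0 | in ⊤ | out ⊤ | ==
  [10] u=1 | in ⊤ | out ⊤ | ==
  [11] u=2 | in ⊤ | out ⊤ | ==

Converged values:
  [0] ⊤
  [1] ⊤
  [2] ⊤
  [3] ⊤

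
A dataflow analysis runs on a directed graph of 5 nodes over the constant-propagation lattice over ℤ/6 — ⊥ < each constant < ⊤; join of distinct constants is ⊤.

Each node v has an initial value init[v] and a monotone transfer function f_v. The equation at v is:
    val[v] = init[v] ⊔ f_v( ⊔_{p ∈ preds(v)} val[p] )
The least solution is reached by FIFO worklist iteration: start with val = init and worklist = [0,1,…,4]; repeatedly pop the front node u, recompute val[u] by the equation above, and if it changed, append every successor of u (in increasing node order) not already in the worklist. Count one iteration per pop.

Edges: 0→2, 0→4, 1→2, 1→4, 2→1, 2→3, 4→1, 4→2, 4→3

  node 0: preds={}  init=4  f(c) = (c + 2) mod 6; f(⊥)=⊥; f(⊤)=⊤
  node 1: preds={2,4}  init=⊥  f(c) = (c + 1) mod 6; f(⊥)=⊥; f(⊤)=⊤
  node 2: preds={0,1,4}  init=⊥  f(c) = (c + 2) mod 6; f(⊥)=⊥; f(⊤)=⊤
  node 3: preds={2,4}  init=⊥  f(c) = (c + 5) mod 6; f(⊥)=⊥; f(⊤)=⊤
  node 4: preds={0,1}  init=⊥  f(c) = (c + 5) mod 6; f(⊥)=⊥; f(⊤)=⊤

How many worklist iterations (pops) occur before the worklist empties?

Iteration log — 12 steps:
  step 1. node 0  ⊔preds=⊥  new=4  stable
  step 2. node 1  ⊔preds=⊥  new=⊥  stable
  step 3. node 2  ⊔preds=4  new=0  old=⊥  +wl: 1
  step 4. node 3  ⊔preds=0  new=5  old=⊥  +wl: 
  step 5. node 4  ⊔preds=4  new=3  old=⊥  +wl: 2,3
  step 6. node 1  ⊔preds=⊤  new=⊤  old=⊥  +wl: 4
  step 7. node 2  ⊔preds=⊤  new=⊤  old=0  +wl: 1
  step 8. node 3  ⊔preds=⊤  new=⊤  old=5  +wl: 
  step 9. node 4  ⊔preds=⊤  new=⊤  old=3  +wl: 2,3
  step 10. node 1  ⊔preds=⊤  new=⊤  stable
  step 11. node 2  ⊔preds=⊤  new=⊤  stable
  step 12. node 3  ⊔preds=⊤  new=⊤  stable

Least fixpoint reached:
  node 0: 4
  node 1: ⊤
  node 2: ⊤
  node 3: ⊤
  node 4: ⊤

12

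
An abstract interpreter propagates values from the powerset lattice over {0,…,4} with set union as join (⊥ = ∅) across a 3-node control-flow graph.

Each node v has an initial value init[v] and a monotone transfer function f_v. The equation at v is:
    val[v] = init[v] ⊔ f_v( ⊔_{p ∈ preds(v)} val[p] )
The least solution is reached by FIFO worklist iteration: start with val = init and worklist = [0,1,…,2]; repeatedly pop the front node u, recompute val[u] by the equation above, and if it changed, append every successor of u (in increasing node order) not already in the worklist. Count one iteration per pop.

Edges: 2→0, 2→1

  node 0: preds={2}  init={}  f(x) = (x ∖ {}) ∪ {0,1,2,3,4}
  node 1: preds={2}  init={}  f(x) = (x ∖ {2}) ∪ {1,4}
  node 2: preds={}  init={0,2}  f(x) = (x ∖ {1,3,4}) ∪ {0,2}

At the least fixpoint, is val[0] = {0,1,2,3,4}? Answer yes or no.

yes

Iteration log — 3 steps:
  step 1. node 0  ⊔preds={0,2}  new={0,1,2,3,4}  old={}  +wl: 
  step 2. node 1  ⊔preds={0,2}  new={0,1,4}  old={}  +wl: 
  step 3. node 2  ⊔preds={}  new={0,2}  stable

Least fixpoint reached:
  node 0: {0,1,2,3,4}
  node 1: {0,1,4}
  node 2: {0,2}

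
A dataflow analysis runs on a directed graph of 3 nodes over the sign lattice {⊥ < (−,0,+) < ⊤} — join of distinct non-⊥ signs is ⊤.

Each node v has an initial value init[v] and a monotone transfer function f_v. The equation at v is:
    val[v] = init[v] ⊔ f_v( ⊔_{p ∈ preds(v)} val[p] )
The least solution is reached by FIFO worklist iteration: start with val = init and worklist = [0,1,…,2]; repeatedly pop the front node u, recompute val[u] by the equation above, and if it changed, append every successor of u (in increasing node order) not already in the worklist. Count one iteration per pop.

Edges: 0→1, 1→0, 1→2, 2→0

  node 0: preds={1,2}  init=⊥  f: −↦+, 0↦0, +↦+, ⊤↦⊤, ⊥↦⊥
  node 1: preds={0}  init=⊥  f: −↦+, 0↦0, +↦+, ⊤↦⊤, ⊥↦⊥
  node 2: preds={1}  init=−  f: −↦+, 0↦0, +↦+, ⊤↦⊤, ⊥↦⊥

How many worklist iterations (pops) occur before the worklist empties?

Iteration log — 7 steps:
  step 1. node 0  ⊔preds=−  new=+  old=⊥  +wl: 
  step 2. node 1  ⊔preds=+  new=+  old=⊥  +wl: 0
  step 3. node 2  ⊔preds=+  new=⊤  old=−  +wl: 
  step 4. node 0  ⊔preds=⊤  new=⊤  old=+  +wl: 1
  step 5. node 1  ⊔preds=⊤  new=⊤  old=+  +wl: 0,2
  step 6. node 0  ⊔preds=⊤  new=⊤  stable
  step 7. node 2  ⊔preds=⊤  new=⊤  stable

Least fixpoint reached:
  node 0: ⊤
  node 1: ⊤
  node 2: ⊤

7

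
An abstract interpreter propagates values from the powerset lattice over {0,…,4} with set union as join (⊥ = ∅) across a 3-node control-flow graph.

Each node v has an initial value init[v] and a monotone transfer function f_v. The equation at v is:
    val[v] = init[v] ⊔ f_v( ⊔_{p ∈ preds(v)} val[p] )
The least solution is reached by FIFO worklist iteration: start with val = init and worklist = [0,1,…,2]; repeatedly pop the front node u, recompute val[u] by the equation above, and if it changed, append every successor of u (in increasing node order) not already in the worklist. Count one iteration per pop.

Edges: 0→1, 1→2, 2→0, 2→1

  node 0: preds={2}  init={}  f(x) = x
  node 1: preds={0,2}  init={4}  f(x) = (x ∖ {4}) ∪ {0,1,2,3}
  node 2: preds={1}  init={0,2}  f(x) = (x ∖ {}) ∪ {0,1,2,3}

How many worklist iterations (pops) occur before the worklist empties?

Iteration log — 5 steps:
  step 1. node 0  ⊔preds={0,2}  new={0,2}  old={}  +wl: 
  step 2. node 1  ⊔preds={0,2}  new={0,1,2,3,4}  old={4}  +wl: 
  step 3. node 2  ⊔preds={0,1,2,3,4}  new={0,1,2,3,4}  old={0,2}  +wl: 0,1
  step 4. node 0  ⊔preds={0,1,2,3,4}  new={0,1,2,3,4}  old={0,2}  +wl: 
  step 5. node 1  ⊔preds={0,1,2,3,4}  new={0,1,2,3,4}  stable

Least fixpoint reached:
  node 0: {0,1,2,3,4}
  node 1: {0,1,2,3,4}
  node 2: {0,1,2,3,4}

5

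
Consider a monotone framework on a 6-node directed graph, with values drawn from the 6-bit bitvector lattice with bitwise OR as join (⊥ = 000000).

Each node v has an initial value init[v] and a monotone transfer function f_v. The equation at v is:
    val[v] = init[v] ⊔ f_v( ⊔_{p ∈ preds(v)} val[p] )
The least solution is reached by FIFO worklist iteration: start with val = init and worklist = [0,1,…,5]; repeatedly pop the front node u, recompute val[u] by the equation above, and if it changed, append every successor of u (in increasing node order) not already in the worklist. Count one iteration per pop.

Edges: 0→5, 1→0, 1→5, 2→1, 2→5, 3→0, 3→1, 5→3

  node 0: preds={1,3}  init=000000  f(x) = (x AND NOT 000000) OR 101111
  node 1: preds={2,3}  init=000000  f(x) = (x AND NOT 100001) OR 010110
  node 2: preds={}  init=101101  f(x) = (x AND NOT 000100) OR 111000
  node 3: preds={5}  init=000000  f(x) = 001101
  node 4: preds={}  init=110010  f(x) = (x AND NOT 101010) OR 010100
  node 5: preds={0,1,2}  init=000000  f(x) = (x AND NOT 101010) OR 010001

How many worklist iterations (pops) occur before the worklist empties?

Worklist (10 pops):
  #1 pop 0: in=000000 → 101111 (was 000000); enqueue []
  #2 pop 1: in=101101 → 011110 (was 000000); enqueue [0]
  #3 pop 2: in=000000 → 111101 (was 101101); enqueue [1]
  #4 pop 3: in=000000 → 001101 (was 000000); enqueue []
  #5 pop 4: in=000000 → 110110 (was 110010); enqueue []
  #6 pop 5: in=111111 → 010101 (was 000000); enqueue [3]
  #7 pop 0: in=011111 → 111111 (was 101111); enqueue [5]
  #8 pop 1: in=111101 → 011110 (no change)
  #9 pop 3: in=010101 → 001101 (no change)
  #10 pop 5: in=111111 → 010101 (no change)

Fixpoint:
  val[0] = 111111
  val[1] = 011110
  val[2] = 111101
  val[3] = 001101
  val[4] = 110110
  val[5] = 010101

10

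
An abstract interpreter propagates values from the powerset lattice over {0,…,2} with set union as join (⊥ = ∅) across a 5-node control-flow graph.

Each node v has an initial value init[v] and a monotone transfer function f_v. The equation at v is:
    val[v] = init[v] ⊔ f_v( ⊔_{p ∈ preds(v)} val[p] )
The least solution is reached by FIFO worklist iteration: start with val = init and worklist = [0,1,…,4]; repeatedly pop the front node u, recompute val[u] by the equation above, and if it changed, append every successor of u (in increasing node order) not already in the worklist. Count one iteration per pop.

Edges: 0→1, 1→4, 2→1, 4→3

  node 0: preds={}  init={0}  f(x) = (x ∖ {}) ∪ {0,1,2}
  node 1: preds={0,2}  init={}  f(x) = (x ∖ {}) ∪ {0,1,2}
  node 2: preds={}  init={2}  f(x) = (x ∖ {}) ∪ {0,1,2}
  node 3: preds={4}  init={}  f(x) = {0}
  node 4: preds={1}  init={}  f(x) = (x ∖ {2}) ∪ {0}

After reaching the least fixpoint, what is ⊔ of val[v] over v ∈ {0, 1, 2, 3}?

Worklist (7 pops):
  #1 pop 0: in={} → {0,1,2} (was {0}); enqueue []
  #2 pop 1: in={0,1,2} → {0,1,2} (was {}); enqueue []
  #3 pop 2: in={} → {0,1,2} (was {2}); enqueue [1]
  #4 pop 3: in={} → {0} (was {}); enqueue []
  #5 pop 4: in={0,1,2} → {0,1} (was {}); enqueue [3]
  #6 pop 1: in={0,1,2} → {0,1,2} (no change)
  #7 pop 3: in={0,1} → {0} (no change)

Fixpoint:
  val[0] = {0,1,2}
  val[1] = {0,1,2}
  val[2] = {0,1,2}
  val[3] = {0}
  val[4] = {0,1}

{0,1,2}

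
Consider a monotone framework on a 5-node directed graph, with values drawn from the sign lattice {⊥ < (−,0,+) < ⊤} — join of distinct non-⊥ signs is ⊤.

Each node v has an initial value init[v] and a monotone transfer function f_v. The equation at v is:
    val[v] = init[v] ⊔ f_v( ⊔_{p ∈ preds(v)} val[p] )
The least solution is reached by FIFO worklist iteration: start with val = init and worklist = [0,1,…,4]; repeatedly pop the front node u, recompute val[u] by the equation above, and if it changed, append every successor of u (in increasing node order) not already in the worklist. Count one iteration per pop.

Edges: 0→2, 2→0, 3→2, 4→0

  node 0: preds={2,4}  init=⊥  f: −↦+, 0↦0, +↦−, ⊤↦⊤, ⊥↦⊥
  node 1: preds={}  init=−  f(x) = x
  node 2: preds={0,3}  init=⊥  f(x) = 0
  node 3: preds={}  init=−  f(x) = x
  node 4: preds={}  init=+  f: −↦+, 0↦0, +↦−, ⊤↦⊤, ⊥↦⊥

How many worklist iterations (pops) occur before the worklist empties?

7

Worklist (7 pops):
  #1 pop 0: in=+ → − (was ⊥); enqueue []
  #2 pop 1: in=⊥ → − (no change)
  #3 pop 2: in=− → 0 (was ⊥); enqueue [0]
  #4 pop 3: in=⊥ → − (no change)
  #5 pop 4: in=⊥ → + (no change)
  #6 pop 0: in=⊤ → ⊤ (was −); enqueue [2]
  #7 pop 2: in=⊤ → 0 (no change)

Fixpoint:
  val[0] = ⊤
  val[1] = −
  val[2] = 0
  val[3] = −
  val[4] = +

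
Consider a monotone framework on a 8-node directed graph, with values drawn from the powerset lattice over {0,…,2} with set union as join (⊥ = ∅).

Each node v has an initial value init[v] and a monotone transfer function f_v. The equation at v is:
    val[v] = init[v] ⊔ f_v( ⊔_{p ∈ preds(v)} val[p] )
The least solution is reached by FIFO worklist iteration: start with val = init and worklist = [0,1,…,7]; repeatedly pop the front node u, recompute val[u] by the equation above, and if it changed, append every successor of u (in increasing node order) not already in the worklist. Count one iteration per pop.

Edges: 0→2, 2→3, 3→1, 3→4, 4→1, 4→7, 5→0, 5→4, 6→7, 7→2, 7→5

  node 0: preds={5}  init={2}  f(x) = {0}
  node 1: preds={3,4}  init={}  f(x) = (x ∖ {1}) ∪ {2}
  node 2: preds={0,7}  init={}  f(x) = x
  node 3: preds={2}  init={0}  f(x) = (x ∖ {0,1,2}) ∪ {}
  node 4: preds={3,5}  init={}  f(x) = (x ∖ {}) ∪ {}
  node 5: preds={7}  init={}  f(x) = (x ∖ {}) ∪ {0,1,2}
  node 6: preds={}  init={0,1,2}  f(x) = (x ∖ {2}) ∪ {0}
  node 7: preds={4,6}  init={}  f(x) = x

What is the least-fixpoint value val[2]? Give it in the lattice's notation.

Trace (16 dequeues):
  [1] u=0 | in {} | out {0,2} | prev {2} | push {}
  [2] u=1 | in {0} | out {0,2} | prev {} | push {}
  [3] u=2 | in {0,2} | out {0,2} | prev {} | push {}
  [4] u=3 | in {0,2} | out {0} | ==
  [5] u=4 | in {0} | out {0} | prev {} | push {1}
  [6] u=5 | in {} | out {0,1,2} | prev {} | push {0,4}
  [7] u=6 | in {} | out {0,1,2} | ==
  [8] u=7 | in {0,1,2} | out {0,1,2} | prev {} | push {2,5}
  [9] u=1 | in {0} | out {0,2} | ==
  [10] u=0 | in {0,1,2} | out {0,2} | ==
  [11] u=4 | in {0,1,2} | out {0,1,2} | prev {0} | push {1,7}
  [12] u=2 | in {0,1,2} | out {0,1,2} | prev {0,2} | push {3}
  [13] u=5 | in {0,1,2} | out {0,1,2} | ==
  [14] u=1 | in {0,1,2} | out {0,2} | ==
  [15] u=7 | in {0,1,2} | out {0,1,2} | ==
  [16] u=3 | in {0,1,2} | out {0} | ==

Converged values:
  [0] {0,2}
  [1] {0,2}
  [2] {0,1,2}
  [3] {0}
  [4] {0,1,2}
  [5] {0,1,2}
  [6] {0,1,2}
  [7] {0,1,2}

{0,1,2}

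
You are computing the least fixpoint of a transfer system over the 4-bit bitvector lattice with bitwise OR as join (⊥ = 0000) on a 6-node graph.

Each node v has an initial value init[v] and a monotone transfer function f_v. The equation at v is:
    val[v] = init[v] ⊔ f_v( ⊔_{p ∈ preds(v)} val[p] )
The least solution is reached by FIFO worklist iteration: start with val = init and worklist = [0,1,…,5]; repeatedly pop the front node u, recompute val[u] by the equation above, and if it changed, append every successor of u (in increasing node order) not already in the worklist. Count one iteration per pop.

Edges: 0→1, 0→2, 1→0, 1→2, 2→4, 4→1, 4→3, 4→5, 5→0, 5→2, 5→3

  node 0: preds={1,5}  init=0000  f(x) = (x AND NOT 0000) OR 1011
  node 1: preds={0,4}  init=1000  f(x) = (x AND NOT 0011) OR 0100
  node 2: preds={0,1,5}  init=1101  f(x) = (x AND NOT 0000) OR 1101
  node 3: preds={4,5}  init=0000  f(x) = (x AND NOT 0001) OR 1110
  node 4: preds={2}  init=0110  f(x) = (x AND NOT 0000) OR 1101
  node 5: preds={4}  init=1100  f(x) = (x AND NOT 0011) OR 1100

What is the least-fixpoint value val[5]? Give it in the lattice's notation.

Trace (9 dequeues):
  [1] u=0 | in 1100 | out 1111 | prev 0000 | push {}
  [2] u=1 | in 1111 | out 1100 | prev 1000 | push {0}
  [3] u=2 | in 1111 | out 1111 | prev 1101 | push {}
  [4] u=3 | in 1110 | out 1110 | prev 0000 | push {}
  [5] u=4 | in 1111 | out 1111 | prev 0110 | push {1,3}
  [6] u=5 | in 1111 | out 1100 | ==
  [7] u=0 | in 1100 | out 1111 | ==
  [8] u=1 | in 1111 | out 1100 | ==
  [9] u=3 | in 1111 | out 1110 | ==

Converged values:
  [0] 1111
  [1] 1100
  [2] 1111
  [3] 1110
  [4] 1111
  [5] 1100

1100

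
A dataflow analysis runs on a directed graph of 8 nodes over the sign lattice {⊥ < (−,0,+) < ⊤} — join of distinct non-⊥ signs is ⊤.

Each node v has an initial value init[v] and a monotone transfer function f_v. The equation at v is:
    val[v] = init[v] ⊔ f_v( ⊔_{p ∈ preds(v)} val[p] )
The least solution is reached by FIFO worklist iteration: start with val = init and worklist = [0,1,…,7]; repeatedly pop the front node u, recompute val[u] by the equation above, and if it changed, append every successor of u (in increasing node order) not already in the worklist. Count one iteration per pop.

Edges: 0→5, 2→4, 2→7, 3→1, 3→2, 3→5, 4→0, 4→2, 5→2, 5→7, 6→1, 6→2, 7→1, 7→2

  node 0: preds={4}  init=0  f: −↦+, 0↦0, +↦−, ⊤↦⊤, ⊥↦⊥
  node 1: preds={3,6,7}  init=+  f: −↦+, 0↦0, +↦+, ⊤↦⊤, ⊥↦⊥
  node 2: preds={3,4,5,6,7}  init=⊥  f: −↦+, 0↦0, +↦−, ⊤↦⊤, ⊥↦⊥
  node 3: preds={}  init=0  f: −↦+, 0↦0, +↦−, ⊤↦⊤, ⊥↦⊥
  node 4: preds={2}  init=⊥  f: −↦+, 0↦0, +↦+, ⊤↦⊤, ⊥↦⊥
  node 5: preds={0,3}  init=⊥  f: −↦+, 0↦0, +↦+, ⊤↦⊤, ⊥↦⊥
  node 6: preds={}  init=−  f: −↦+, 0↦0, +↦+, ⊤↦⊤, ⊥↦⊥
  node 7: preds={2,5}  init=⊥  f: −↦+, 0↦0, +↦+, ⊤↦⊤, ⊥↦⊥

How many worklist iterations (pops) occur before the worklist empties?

14

Trace (14 dequeues):
  [1] u=0 | in ⊥ | out 0 | ==
  [2] u=1 | in ⊤ | out ⊤ | prev + | push {}
  [3] u=2 | in ⊤ | out ⊤ | prev ⊥ | push {}
  [4] u=3 | in ⊥ | out 0 | ==
  [5] u=4 | in ⊤ | out ⊤ | prev ⊥ | push {0,2}
  [6] u=5 | in 0 | out 0 | prev ⊥ | push {}
  [7] u=6 | in ⊥ | out − | ==
  [8] u=7 | in ⊤ | out ⊤ | prev ⊥ | push {1}
  [9] u=0 | in ⊤ | out ⊤ | prev 0 | push {5}
  [10] u=2 | in ⊤ | out ⊤ | ==
  [11] u=1 | in ⊤ | out ⊤ | ==
  [12] u=5 | in ⊤ | out ⊤ | prev 0 | push {2,7}
  [13] u=2 | in ⊤ | out ⊤ | ==
  [14] u=7 | in ⊤ | out ⊤ | ==

Converged values:
  [0] ⊤
  [1] ⊤
  [2] ⊤
  [3] 0
  [4] ⊤
  [5] ⊤
  [6] −
  [7] ⊤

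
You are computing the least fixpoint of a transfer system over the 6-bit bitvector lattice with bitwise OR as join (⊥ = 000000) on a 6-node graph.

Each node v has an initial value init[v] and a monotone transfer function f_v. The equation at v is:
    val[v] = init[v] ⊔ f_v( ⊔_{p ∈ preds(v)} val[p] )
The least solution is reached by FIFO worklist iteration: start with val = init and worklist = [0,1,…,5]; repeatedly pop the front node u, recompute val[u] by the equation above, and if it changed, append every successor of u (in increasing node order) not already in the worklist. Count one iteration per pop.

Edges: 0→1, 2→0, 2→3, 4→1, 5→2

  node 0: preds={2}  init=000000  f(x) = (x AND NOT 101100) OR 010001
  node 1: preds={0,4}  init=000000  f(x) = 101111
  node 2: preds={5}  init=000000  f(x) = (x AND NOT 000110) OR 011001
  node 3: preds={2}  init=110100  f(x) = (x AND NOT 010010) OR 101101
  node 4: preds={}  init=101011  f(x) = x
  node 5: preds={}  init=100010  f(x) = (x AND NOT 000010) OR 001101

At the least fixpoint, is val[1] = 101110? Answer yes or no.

Trace (8 dequeues):
  [1] u=0 | in 000000 | out 010001 | prev 000000 | push {}
  [2] u=1 | in 111011 | out 101111 | prev 000000 | push {}
  [3] u=2 | in 100010 | out 111001 | prev 000000 | push {0}
  [4] u=3 | in 111001 | out 111101 | prev 110100 | push {}
  [5] u=4 | in 000000 | out 101011 | ==
  [6] u=5 | in 000000 | out 101111 | prev 100010 | push {2}
  [7] u=0 | in 111001 | out 010001 | ==
  [8] u=2 | in 101111 | out 111001 | ==

Converged values:
  [0] 010001
  [1] 101111
  [2] 111001
  [3] 111101
  [4] 101011
  [5] 101111

no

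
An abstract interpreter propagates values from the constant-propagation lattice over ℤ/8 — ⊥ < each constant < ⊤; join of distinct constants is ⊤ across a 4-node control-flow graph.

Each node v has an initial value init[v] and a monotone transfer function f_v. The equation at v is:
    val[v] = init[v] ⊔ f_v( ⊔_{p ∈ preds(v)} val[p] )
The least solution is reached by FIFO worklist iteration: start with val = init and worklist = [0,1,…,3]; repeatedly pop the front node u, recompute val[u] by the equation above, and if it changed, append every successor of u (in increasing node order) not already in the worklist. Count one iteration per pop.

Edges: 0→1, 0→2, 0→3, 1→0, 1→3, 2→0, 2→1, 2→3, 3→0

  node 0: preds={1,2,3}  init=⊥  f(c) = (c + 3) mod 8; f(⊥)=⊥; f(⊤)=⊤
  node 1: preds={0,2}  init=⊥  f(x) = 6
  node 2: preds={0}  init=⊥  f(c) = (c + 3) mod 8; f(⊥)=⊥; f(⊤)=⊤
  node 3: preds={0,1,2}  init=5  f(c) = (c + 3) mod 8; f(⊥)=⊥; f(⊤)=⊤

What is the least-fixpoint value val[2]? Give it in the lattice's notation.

⊤

Trace (10 dequeues):
  [1] u=0 | in 5 | out 0 | prev ⊥ | push {}
  [2] u=1 | in 0 | out 6 | prev ⊥ | push {0}
  [3] u=2 | in 0 | out 3 | prev ⊥ | push {1}
  [4] u=3 | in ⊤ | out ⊤ | prev 5 | push {}
  [5] u=0 | in ⊤ | out ⊤ | prev 0 | push {2,3}
  [6] u=1 | in ⊤ | out 6 | ==
  [7] u=2 | in ⊤ | out ⊤ | prev 3 | push {0,1}
  [8] u=3 | in ⊤ | out ⊤ | ==
  [9] u=0 | in ⊤ | out ⊤ | ==
  [10] u=1 | in ⊤ | out 6 | ==

Converged values:
  [0] ⊤
  [1] 6
  [2] ⊤
  [3] ⊤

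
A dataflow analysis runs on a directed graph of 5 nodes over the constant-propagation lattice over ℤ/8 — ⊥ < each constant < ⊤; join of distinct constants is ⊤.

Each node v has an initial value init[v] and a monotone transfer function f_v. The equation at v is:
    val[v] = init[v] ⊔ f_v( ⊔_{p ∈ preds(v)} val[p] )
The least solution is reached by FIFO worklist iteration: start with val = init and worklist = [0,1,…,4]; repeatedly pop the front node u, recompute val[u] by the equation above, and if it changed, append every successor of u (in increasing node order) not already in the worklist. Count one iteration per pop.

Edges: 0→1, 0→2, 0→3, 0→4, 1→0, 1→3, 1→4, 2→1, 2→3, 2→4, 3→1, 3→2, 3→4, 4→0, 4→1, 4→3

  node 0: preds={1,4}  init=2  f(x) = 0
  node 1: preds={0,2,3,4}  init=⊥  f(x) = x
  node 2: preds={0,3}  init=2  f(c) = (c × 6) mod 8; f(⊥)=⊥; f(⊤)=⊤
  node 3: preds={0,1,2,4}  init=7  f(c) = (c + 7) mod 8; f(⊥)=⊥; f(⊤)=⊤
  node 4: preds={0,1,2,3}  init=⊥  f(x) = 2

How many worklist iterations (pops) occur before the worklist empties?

Trace (9 dequeues):
  [1] u=0 | in ⊥ | out ⊤ | prev 2 | push {}
  [2] u=1 | in ⊤ | out ⊤ | prev ⊥ | push {0}
  [3] u=2 | in ⊤ | out ⊤ | prev 2 | push {1}
  [4] u=3 | in ⊤ | out ⊤ | prev 7 | push {2}
  [5] u=4 | in ⊤ | out 2 | prev ⊥ | push {3}
  [6] u=0 | in ⊤ | out ⊤ | ==
  [7] u=1 | in ⊤ | out ⊤ | ==
  [8] u=2 | in ⊤ | out ⊤ | ==
  [9] u=3 | in ⊤ | out ⊤ | ==

Converged values:
  [0] ⊤
  [1] ⊤
  [2] ⊤
  [3] ⊤
  [4] 2

9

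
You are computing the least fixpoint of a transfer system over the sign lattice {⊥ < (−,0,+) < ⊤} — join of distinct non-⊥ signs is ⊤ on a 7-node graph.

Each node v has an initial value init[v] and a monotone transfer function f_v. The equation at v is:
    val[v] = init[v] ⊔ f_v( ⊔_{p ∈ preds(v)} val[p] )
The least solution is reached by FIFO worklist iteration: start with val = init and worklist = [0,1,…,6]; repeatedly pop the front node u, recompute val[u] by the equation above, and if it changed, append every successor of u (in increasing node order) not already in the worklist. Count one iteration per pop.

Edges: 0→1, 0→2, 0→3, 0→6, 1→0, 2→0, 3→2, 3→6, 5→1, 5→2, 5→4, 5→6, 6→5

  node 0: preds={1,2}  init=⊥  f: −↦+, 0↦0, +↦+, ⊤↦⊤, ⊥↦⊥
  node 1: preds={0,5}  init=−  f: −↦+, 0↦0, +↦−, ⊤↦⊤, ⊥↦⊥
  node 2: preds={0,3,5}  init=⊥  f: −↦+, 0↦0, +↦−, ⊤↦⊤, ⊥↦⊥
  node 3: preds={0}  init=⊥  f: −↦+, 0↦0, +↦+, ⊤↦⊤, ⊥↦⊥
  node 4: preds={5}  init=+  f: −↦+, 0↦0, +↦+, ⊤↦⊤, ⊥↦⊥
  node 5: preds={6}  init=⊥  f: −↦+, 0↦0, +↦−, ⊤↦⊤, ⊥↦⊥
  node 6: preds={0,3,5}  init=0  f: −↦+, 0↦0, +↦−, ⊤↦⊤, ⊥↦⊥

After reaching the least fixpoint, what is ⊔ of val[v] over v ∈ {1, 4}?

Trace (20 dequeues):
  [1] u=0 | in − | out + | prev ⊥ | push {}
  [2] u=1 | in + | out − | ==
  [3] u=2 | in + | out − | prev ⊥ | push {0}
  [4] u=3 | in + | out + | prev ⊥ | push {2}
  [5] u=4 | in ⊥ | out + | ==
  [6] u=5 | in 0 | out 0 | prev ⊥ | push {1,4}
  [7] u=6 | in ⊤ | out ⊤ | prev 0 | push {5}
  [8] u=0 | in − | out + | ==
  [9] u=2 | in ⊤ | out ⊤ | prev − | push {0}
  [10] u=1 | in ⊤ | out ⊤ | prev − | push {}
  [11] u=4 | in 0 | out ⊤ | prev + | push {}
  [12] u=5 | in ⊤ | out ⊤ | prev 0 | push {1,2,4,6}
  [13] u=0 | in ⊤ | out ⊤ | prev + | push {3}
  [14] u=1 | in ⊤ | out ⊤ | ==
  [15] u=2 | in ⊤ | out ⊤ | ==
  [16] u=4 | in ⊤ | out ⊤ | ==
  [17] u=6 | in ⊤ | out ⊤ | ==
  [18] u=3 | in ⊤ | out ⊤ | prev + | push {2,6}
  [19] u=2 | in ⊤ | out ⊤ | ==
  [20] u=6 | in ⊤ | out ⊤ | ==

Converged values:
  [0] ⊤
  [1] ⊤
  [2] ⊤
  [3] ⊤
  [4] ⊤
  [5] ⊤
  [6] ⊤

⊤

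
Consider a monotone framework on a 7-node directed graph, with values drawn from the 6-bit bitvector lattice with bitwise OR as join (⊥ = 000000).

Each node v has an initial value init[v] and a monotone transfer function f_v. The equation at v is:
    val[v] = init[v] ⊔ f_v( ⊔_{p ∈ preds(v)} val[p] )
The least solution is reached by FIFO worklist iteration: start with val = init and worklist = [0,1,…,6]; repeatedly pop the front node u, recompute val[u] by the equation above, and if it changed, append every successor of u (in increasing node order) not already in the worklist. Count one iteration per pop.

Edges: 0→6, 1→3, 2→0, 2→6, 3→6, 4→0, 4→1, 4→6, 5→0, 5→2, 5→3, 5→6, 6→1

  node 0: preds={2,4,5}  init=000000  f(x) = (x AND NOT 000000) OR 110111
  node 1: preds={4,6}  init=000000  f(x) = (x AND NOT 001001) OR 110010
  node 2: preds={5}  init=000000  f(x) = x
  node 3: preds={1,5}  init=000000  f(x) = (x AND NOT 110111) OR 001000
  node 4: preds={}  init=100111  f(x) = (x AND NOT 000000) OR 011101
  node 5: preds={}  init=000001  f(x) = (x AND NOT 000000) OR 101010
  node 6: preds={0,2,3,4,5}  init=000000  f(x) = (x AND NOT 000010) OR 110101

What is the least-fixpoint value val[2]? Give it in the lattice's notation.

101011

Iteration log — 13 steps:
  step 1. node 0  ⊔preds=100111  new=110111  old=000000  +wl: 
  step 2. node 1  ⊔preds=100111  new=110110  old=000000  +wl: 
  step 3. node 2  ⊔preds=000001  new=000001  old=000000  +wl: 0
  step 4. node 3  ⊔preds=110111  new=001000  old=000000  +wl: 
  step 5. node 4  ⊔preds=000000  new=111111  old=100111  +wl: 1
  step 6. node 5  ⊔preds=000000  new=101011  old=000001  +wl: 2,3
  step 7. node 6  ⊔preds=111111  new=111101  old=000000  +wl: 
  step 8. node 0  ⊔preds=111111  new=111111  old=110111  +wl: 6
  step 9. node 1  ⊔preds=111111  new=110110  stable
  step 10. node 2  ⊔preds=101011  new=101011  old=000001  +wl: 0
  step 11. node 3  ⊔preds=111111  new=001000  stable
  step 12. node 6  ⊔preds=111111  new=111101  stable
  step 13. node 0  ⊔preds=111111  new=111111  stable

Least fixpoint reached:
  node 0: 111111
  node 1: 110110
  node 2: 101011
  node 3: 001000
  node 4: 111111
  node 5: 101011
  node 6: 111101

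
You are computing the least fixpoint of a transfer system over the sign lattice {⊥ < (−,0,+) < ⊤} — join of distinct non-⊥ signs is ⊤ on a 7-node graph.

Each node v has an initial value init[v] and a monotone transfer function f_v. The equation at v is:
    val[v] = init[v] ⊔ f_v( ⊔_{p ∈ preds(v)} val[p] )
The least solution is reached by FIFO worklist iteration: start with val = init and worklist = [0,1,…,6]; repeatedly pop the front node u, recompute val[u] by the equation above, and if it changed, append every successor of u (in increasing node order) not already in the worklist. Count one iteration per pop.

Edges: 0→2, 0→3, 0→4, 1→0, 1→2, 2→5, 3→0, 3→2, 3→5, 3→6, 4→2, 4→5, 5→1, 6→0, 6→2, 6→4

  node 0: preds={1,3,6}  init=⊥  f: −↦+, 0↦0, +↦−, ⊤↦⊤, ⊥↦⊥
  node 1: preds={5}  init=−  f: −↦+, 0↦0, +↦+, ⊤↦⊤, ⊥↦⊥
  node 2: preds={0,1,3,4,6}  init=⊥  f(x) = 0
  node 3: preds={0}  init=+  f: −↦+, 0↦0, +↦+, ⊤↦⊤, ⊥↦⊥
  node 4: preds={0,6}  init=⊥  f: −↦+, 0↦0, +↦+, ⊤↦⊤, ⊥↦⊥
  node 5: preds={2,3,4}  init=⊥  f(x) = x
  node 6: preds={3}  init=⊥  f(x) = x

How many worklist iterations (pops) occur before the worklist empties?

Iteration log — 13 steps:
  step 1. node 0  ⊔preds=⊤  new=⊤  old=⊥  +wl: 
  step 2. node 1  ⊔preds=⊥  new=−  stable
  step 3. node 2  ⊔preds=⊤  new=0  old=⊥  +wl: 
  step 4. node 3  ⊔preds=⊤  new=⊤  old=+  +wl: 0,2
  step 5. node 4  ⊔preds=⊤  new=⊤  old=⊥  +wl: 
  step 6. node 5  ⊔preds=⊤  new=⊤  old=⊥  +wl: 1
  step 7. node 6  ⊔preds=⊤  new=⊤  old=⊥  +wl: 4
  step 8. node 0  ⊔preds=⊤  new=⊤  stable
  step 9. node 2  ⊔preds=⊤  new=0  stable
  step 10. node 1  ⊔preds=⊤  new=⊤  old=−  +wl: 0,2
  step 11. node 4  ⊔preds=⊤  new=⊤  stable
  step 12. node 0  ⊔preds=⊤  new=⊤  stable
  step 13. node 2  ⊔preds=⊤  new=0  stable

Least fixpoint reached:
  node 0: ⊤
  node 1: ⊤
  node 2: 0
  node 3: ⊤
  node 4: ⊤
  node 5: ⊤
  node 6: ⊤

13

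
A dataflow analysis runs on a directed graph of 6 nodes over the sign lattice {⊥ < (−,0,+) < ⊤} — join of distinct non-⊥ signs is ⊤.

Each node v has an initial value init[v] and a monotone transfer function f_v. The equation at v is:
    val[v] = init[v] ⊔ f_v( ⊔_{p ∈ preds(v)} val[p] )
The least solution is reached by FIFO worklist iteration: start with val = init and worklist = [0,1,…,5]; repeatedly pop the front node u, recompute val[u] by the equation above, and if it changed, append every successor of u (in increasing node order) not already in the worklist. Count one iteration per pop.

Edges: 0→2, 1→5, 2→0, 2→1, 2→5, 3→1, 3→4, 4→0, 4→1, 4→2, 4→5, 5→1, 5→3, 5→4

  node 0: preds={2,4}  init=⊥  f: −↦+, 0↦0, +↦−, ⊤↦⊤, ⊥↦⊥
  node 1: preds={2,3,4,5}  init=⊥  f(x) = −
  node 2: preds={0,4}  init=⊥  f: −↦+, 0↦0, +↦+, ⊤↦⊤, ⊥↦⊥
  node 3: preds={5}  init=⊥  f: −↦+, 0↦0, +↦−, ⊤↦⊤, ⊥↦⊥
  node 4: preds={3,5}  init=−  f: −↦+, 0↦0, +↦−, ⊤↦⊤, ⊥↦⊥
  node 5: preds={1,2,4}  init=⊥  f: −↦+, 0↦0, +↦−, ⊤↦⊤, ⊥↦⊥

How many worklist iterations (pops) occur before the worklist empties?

Iteration log — 14 steps:
  step 1. node 0  ⊔preds=−  new=+  old=⊥  +wl: 
  step 2. node 1  ⊔preds=−  new=−  old=⊥  +wl: 
  step 3. node 2  ⊔preds=⊤  new=⊤  old=⊥  +wl: 0,1
  step 4. node 3  ⊔preds=⊥  new=⊥  stable
  step 5. node 4  ⊔preds=⊥  new=−  stable
  step 6. node 5  ⊔preds=⊤  new=⊤  old=⊥  +wl: 3,4
  step 7. node 0  ⊔preds=⊤  new=⊤  old=+  +wl: 2
  step 8. node 1  ⊔preds=⊤  new=−  stable
  step 9. node 3  ⊔preds=⊤  new=⊤  old=⊥  +wl: 1
  step 10. node 4  ⊔preds=⊤  new=⊤  old=−  +wl: 0,5
  step 11. node 2  ⊔preds=⊤  new=⊤  stable
  step 12. node 1  ⊔preds=⊤  new=−  stable
  step 13. node 0  ⊔preds=⊤  new=⊤  stable
  step 14. node 5  ⊔preds=⊤  new=⊤  stable

Least fixpoint reached:
  node 0: ⊤
  node 1: −
  node 2: ⊤
  node 3: ⊤
  node 4: ⊤
  node 5: ⊤

14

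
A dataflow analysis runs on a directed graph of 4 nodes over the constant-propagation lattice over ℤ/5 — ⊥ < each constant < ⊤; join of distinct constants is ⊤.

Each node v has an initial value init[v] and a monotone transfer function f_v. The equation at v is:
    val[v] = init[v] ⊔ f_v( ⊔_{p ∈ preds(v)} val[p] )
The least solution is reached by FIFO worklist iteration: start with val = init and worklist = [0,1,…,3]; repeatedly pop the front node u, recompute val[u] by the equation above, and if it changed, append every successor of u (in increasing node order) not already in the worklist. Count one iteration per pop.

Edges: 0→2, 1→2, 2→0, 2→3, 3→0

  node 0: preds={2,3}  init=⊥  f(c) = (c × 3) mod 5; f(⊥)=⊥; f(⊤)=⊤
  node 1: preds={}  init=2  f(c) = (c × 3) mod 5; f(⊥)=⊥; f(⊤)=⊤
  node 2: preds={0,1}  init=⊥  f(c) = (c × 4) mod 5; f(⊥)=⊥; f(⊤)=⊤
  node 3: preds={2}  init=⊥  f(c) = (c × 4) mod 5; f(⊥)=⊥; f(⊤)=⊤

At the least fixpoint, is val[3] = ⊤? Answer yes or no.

yes

Iteration log — 9 steps:
  step 1. node 0  ⊔preds=⊥  new=⊥  stable
  step 2. node 1  ⊔preds=⊥  new=2  stable
  step 3. node 2  ⊔preds=2  new=3  old=⊥  +wl: 0
  step 4. node 3  ⊔preds=3  new=2  old=⊥  +wl: 
  step 5. node 0  ⊔preds=⊤  new=⊤  old=⊥  +wl: 2
  step 6. node 2  ⊔preds=⊤  new=⊤  old=3  +wl: 0,3
  step 7. node 0  ⊔preds=⊤  new=⊤  stable
  step 8. node 3  ⊔preds=⊤  new=⊤  old=2  +wl: 0
  step 9. node 0  ⊔preds=⊤  new=⊤  stable

Least fixpoint reached:
  node 0: ⊤
  node 1: 2
  node 2: ⊤
  node 3: ⊤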